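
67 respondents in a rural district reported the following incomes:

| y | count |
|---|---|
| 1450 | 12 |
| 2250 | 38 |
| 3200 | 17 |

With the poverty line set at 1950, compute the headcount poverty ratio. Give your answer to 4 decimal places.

0.1791

12 of the 67 respondents have income below 1950.
H = 12/67 = 0.1791.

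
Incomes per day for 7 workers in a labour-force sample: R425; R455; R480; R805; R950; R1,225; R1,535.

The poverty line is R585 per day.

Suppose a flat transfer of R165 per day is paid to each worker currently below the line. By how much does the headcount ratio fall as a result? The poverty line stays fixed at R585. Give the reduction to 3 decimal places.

Before: below the line — R425, R455, R480; headcount ratio = 0.42857.
After the R165 transfer: below the line — none; headcount ratio = 0.00000.
Reduction = 0.42857 − 0.00000 = 0.429.

0.429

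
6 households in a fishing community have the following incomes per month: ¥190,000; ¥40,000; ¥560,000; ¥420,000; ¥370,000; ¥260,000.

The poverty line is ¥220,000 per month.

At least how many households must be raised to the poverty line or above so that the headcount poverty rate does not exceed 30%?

Currently q = 2 of N = 6 are below the line (H = 0.333).
A headcount ratio of at most 30% allows at most ⌊0.30 × 6⌋ = 1 poor households.
So at least 2 − 1 = 1 must be lifted.

1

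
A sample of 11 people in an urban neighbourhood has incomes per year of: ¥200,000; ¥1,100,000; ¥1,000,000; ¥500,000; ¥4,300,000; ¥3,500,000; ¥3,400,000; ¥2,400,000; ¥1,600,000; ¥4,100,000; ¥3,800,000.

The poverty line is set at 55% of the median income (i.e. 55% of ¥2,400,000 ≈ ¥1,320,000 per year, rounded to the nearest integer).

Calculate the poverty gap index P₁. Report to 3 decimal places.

Below z: ¥200,000, ¥500,000, ¥1,000,000, ¥1,100,000 (q = 4 of N = 11).
Gap ratios (z−y)/z: (1320000−200000)/1320000 = 0.8485; (1320000−500000)/1320000 = 0.6212; (1320000−1000000)/1320000 = 0.2424; (1320000−1100000)/1320000 = 0.1667.
Σ = 1.878788. Dividing by the full population N = 11 gives P₁ = 0.171.

0.171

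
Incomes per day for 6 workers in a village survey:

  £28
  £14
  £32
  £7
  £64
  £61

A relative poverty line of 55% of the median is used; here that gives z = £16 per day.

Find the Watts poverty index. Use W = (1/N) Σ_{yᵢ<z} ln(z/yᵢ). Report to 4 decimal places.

0.1600

Below the line: £7, £14 (q = 2 of N = 6).
Log shortfalls: ln(16/7) = 0.8267; ln(16/14) = 0.1335.
W = 0.960210 / 6 = 0.1600.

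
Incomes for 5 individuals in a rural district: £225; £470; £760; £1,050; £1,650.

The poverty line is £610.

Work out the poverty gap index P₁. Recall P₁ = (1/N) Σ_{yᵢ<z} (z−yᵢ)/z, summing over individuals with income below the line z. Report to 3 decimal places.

0.172

Below the line: £225, £470 (q = 2 of N = 5).
Shortfall ratios: (610−225)/610 = 0.6311; (610−470)/610 = 0.2295.
Sum of shortfalls = 0.860656; P₁ averages over all N: 0.860656 / 5 = 0.172.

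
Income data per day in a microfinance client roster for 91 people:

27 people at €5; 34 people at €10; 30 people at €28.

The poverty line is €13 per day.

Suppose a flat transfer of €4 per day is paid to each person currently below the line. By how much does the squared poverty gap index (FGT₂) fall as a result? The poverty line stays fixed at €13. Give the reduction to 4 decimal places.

0.1042

Before: below the line — 27×€5, 34×€10; squared poverty gap index (FGT₂) = 0.132258.
After the €4 transfer: below the line — 27×€9; squared poverty gap index (FGT₂) = 0.028090.
Reduction = 0.132258 − 0.028090 = 0.1042.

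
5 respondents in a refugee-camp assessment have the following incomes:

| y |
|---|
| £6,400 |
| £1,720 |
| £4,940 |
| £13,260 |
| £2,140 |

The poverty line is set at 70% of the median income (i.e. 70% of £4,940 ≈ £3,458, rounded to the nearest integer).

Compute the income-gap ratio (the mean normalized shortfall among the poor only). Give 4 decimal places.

Incomes under z: £1,720, £2,140 (q = 2 of N = 5).
Shortfall ratios (z−y)/z: 0.5026, 0.3811; sum = 0.883748.
The income-gap ratio divides by q (the poor only): 0.883748 / 2 = 0.4419.

0.4419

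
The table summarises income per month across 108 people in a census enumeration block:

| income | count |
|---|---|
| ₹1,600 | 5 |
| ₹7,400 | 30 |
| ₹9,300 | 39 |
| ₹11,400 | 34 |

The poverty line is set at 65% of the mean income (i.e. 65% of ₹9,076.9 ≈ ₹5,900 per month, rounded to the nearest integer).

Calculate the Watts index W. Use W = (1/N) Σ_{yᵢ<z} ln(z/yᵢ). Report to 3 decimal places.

Below the line: 5×₹1,600 (q = 5 of N = 108).
ln(z/y) terms: ln(5900/1600) = 1.3049 (×5).
W = 6.524744 / 108 = 0.060.

0.060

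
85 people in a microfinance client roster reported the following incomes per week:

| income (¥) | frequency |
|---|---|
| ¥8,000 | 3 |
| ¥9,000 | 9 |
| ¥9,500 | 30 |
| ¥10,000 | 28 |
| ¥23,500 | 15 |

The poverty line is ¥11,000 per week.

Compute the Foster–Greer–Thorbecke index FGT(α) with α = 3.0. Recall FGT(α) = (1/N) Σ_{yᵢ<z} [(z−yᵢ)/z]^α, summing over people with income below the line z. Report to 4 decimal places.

0.0025

Below the line: 3×¥8,000, 9×¥9,000, 30×¥9,500, 28×¥10,000 (q = 70 of N = 85).
Relative gaps: (11000−8000)/11000 = 0.2727 (×3); (11000−9000)/11000 = 0.1818 (×9); (11000−9500)/11000 = 0.1364 (×30); (11000−10000)/11000 = 0.0909 (×28).
Raised to α = 3.0: 0.02029 (×3); 0.00601 (×9); 0.00254 (×30); 0.00075 (×28).
Sum = 0.212059; FGT(3.0) = 0.212059 / 85 = 0.0025.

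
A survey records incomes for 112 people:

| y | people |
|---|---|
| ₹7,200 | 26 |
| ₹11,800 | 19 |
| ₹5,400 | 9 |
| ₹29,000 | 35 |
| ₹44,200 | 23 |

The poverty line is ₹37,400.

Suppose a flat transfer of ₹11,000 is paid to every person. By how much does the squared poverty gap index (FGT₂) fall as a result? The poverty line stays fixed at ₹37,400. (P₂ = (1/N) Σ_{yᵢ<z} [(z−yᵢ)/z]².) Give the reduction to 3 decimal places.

0.193

Before: below the line — 9×₹5,400, 26×₹7,200, 19×₹11,800, 35×₹29,000; squared poverty gap index (FGT₂) = 0.30544.
After the ₹11,000 transfer: below the line — 9×₹16,400, 26×₹18,200, 19×₹22,800; squared poverty gap index (FGT₂) = 0.11237.
Reduction = 0.30544 − 0.11237 = 0.193.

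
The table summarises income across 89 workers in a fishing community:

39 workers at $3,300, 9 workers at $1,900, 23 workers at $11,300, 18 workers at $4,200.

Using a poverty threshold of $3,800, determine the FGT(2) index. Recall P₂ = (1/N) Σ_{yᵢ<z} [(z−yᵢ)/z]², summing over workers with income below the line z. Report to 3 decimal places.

0.033

Below z: 9×$1,900, 39×$3,300 (q = 48 of N = 89).
Shortfall ratios: (3800−1900)/3800 = 0.5000 (×9); (3800−3300)/3800 = 0.1316 (×39).
Squared: 0.2500 (×9); 0.0173 (×39).
Sum = 2.925208; P₂ = 2.925208 / 89 = 0.033.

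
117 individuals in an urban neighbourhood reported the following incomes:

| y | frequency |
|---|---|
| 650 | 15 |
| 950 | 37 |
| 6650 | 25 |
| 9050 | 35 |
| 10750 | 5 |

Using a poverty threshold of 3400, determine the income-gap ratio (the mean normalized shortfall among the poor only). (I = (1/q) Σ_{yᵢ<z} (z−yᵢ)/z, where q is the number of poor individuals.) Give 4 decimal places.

Below z: 15×650, 37×950 (q = 52 of N = 117).
Relative gaps: 0.8088 (×15), 0.7206 (×37); sum = 38.794118.
The income-gap ratio divides by q (the poor only): 38.794118 / 52 = 0.7460.

0.7460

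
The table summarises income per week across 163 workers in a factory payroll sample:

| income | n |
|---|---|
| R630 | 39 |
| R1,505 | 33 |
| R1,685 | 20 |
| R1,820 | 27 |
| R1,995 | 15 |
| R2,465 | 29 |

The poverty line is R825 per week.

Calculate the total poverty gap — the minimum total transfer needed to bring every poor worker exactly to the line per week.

R7,605

Poor units: 39×R630 (q = 39 of N = 163).
Individual gaps: 39×(825−630) = 7605.
Aggregate gap = R7,605.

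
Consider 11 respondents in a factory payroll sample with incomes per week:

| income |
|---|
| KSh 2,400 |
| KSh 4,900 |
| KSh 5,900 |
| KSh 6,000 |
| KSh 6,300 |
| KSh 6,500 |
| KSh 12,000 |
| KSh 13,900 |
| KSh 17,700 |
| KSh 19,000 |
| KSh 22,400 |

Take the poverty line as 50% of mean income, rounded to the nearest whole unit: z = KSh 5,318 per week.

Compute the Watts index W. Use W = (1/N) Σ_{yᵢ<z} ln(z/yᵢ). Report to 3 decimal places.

0.080

Incomes under z: KSh 2,400, KSh 4,900 (q = 2 of N = 11).
ln(z/y) terms: ln(5318/2400) = 0.7956; ln(5318/4900) = 0.0819.
W = 0.877491 / 11 = 0.080.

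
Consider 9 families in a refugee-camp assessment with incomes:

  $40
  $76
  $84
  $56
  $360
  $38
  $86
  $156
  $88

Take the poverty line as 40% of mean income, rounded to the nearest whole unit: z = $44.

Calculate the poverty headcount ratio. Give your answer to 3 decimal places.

2 of the 9 families have income below $44.
H = 2/9 = 0.222.

0.222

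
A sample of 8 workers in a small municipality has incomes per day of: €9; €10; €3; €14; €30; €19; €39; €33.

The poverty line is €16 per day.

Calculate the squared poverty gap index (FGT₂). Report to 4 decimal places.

0.1260

Incomes under z: €3, €9, €10, €14 (q = 4 of N = 8).
Gap ratios (z−y)/z: (16−3)/16 = 0.8125; (16−9)/16 = 0.4375; (16−10)/16 = 0.3750; (16−14)/16 = 0.1250.
Squared: 0.6602; 0.1914; 0.1406; 0.0156.
Sum = 1.007812; P₂ = 1.007812 / 8 = 0.1260.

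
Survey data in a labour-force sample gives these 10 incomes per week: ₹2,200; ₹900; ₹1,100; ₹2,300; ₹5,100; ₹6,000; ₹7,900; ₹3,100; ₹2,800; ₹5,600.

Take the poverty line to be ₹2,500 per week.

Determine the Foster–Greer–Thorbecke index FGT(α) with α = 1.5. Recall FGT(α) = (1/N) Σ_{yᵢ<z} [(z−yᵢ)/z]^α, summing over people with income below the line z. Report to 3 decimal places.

0.100

Below the line: ₹900, ₹1,100, ₹2,200, ₹2,300 (q = 4 of N = 10).
Relative gaps: (2500−900)/2500 = 0.6400; (2500−1100)/2500 = 0.5600; (2500−2200)/2500 = 0.1200; (2500−2300)/2500 = 0.0800.
Raised to α = 1.5: 0.51200; 0.41907; 0.04157; 0.02263.
Sum = 0.995262; FGT(1.5) = 0.995262 / 10 = 0.100.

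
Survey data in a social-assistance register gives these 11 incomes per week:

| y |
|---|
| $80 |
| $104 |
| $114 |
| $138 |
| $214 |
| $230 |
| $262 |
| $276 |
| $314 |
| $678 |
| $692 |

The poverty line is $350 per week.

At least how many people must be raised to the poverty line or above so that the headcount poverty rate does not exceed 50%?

4

Currently q = 9 of N = 11 are below the line (H = 0.818).
A headcount ratio of at most 50% allows at most ⌊0.50 × 11⌋ = 5 poor people.
So at least 9 − 5 = 4 must be lifted.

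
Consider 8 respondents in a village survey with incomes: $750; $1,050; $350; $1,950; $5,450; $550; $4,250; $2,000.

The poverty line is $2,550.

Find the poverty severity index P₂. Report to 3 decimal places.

Below z: $350, $550, $750, $1,050, $1,950, $2,000 (q = 6 of N = 8).
Normalized shortfalls: (2550−350)/2550 = 0.8627; (2550−550)/2550 = 0.7843; (2550−750)/2550 = 0.7059; (2550−1050)/2550 = 0.5882; (2550−1950)/2550 = 0.2353; (2550−2000)/2550 = 0.2157.
Squared: 0.7443; 0.6151; 0.4983; 0.3460; 0.0554; 0.0465.
Sum = 2.305652; P₂ = 2.305652 / 8 = 0.288.

0.288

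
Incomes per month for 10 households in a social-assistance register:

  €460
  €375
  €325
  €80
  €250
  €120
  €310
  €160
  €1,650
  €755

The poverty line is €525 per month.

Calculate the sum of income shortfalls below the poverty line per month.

Below z: €80, €120, €160, €250, €310, €325, €375, €460 (q = 8 of N = 10).
Individual gaps: 525−80 = 445; 525−120 = 405; 525−160 = 365; 525−250 = 275; 525−310 = 215; 525−325 = 200; 525−375 = 150; 525−460 = 65.
Aggregate gap = €2,120.

€2,120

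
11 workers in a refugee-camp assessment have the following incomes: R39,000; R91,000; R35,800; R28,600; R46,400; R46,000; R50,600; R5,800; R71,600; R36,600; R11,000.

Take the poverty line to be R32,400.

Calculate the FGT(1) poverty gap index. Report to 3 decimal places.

Poor units: R5,800, R11,000, R28,600 (q = 3 of N = 11).
Gap ratios (z−y)/z: (32400−5800)/32400 = 0.8210; (32400−11000)/32400 = 0.6605; (32400−28600)/32400 = 0.1173.
Sum of shortfalls = 1.598765; P₁ averages over all N: 1.598765 / 11 = 0.145.

0.145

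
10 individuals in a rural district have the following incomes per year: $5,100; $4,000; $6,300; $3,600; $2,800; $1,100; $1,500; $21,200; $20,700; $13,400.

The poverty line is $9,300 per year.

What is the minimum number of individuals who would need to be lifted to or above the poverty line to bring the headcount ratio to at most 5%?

7

Currently q = 7 of N = 10 are below the line (H = 0.700).
A headcount ratio of at most 5% allows at most ⌊0.05 × 10⌋ = 0 poor individuals.
So at least 7 − 0 = 7 must be lifted.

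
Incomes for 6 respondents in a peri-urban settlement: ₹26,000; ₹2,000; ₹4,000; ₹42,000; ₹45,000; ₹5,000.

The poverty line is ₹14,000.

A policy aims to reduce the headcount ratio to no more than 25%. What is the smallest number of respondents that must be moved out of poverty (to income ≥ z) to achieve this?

2

3 of the 6 respondents are poor, so H = 3/6 = 0.500.
A headcount ratio of at most 25% allows at most ⌊0.25 × 6⌋ = 1 poor respondents.
So at least 3 − 1 = 2 must be lifted.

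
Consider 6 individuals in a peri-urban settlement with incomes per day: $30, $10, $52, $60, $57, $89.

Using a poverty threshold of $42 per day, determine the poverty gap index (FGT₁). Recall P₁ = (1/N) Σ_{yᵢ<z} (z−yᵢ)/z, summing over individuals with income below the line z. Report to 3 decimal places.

0.175

Below the line: $10, $30 (q = 2 of N = 6).
Gap ratios (z−y)/z: (42−10)/42 = 0.7619; (42−30)/42 = 0.2857.
Sum of shortfalls = 1.047619; P₁ averages over all N: 1.047619 / 6 = 0.175.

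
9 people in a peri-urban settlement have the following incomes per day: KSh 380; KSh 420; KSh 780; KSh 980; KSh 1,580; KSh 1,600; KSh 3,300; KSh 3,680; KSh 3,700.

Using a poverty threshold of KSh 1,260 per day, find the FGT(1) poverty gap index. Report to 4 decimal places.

Poor units: KSh 380, KSh 420, KSh 780, KSh 980 (q = 4 of N = 9).
Gap ratios (z−y)/z: (1260−380)/1260 = 0.6984; (1260−420)/1260 = 0.6667; (1260−780)/1260 = 0.3810; (1260−980)/1260 = 0.2222.
Σ = 1.968254. Dividing by the full population N = 9 gives P₁ = 0.2187.

0.2187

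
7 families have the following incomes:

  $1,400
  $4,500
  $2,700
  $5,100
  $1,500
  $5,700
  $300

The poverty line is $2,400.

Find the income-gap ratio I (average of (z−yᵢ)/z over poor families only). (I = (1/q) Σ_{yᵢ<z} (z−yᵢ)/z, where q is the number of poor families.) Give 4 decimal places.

0.5556

Below the line: $300, $1,400, $1,500 (q = 3 of N = 7).
Shortfall ratios (z−y)/z: 0.8750, 0.4167, 0.3750; sum = 1.666667.
The income-gap ratio divides by q (the poor only): 1.666667 / 3 = 0.5556.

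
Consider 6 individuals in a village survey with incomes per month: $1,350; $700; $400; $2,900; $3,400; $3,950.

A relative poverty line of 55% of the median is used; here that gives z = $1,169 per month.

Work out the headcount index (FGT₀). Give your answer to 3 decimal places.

0.333

2 of the 6 individuals have income below $1,169.
H = 2/6 = 0.333.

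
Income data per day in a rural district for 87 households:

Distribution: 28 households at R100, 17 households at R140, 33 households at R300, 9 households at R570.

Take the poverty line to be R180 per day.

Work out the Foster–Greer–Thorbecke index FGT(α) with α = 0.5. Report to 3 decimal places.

Below z: 28×R100, 17×R140 (q = 45 of N = 87).
Relative gaps: (180−100)/180 = 0.4444 (×28); (180−140)/180 = 0.2222 (×17).
Raised to α = 0.5: 0.66667 (×28); 0.47140 (×17).
Sum = 26.680544; FGT(0.5) = 26.680544 / 87 = 0.307.

0.307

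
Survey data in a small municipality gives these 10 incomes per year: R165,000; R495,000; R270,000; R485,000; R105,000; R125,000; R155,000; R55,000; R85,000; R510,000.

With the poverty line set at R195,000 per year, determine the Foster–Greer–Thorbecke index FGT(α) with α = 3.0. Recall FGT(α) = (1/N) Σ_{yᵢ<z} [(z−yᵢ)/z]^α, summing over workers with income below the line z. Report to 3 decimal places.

0.071

Poor units: R55,000, R85,000, R105,000, R125,000, R155,000, R165,000 (q = 6 of N = 10).
Relative gaps: (195000−55000)/195000 = 0.7179; (195000−85000)/195000 = 0.5641; (195000−105000)/195000 = 0.4615; (195000−125000)/195000 = 0.3590; (195000−155000)/195000 = 0.2051; (195000−165000)/195000 = 0.1538.
Raised to α = 3.0: 0.37007; 0.17950; 0.09832; 0.04626; 0.00863; 0.00364.
Sum = 0.706418; FGT(3.0) = 0.706418 / 10 = 0.071.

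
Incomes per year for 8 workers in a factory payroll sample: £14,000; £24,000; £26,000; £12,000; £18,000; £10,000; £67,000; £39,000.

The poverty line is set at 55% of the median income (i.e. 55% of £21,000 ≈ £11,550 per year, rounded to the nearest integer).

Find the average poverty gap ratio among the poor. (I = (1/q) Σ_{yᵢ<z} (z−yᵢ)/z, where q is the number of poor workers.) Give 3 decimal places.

0.134

Below z: £10,000 (q = 1 of N = 8).
Relative gaps: 0.1342; sum = 0.134199.
I averages over the q = 1 poor units only: 0.134199 / 1 = 0.134.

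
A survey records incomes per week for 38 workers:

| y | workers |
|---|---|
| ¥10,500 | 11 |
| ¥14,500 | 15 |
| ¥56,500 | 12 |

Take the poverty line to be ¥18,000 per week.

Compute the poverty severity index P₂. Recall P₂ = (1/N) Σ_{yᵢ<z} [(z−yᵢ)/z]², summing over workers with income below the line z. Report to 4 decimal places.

0.0652

Below the line: 11×¥10,500, 15×¥14,500 (q = 26 of N = 38).
Normalized shortfalls: (18000−10500)/18000 = 0.4167 (×11); (18000−14500)/18000 = 0.1944 (×15).
Squared: 0.1736 (×11); 0.0378 (×15).
Sum = 2.476852; P₂ = 2.476852 / 38 = 0.0652.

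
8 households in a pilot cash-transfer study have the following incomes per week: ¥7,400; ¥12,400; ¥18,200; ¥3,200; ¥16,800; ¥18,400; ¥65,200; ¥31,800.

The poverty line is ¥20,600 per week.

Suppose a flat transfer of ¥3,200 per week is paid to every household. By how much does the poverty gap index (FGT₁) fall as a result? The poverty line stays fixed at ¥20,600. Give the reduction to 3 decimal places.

Before: below the line — ¥3,200, ¥7,400, ¥12,400, ¥16,800, ¥18,200, ¥18,400; poverty gap index (FGT₁) = 0.28641.
After the ¥3,200 transfer: below the line — ¥6,400, ¥10,600, ¥15,600, ¥20,000; poverty gap index (FGT₁) = 0.18083.
Reduction = 0.28641 − 0.18083 = 0.106.

0.106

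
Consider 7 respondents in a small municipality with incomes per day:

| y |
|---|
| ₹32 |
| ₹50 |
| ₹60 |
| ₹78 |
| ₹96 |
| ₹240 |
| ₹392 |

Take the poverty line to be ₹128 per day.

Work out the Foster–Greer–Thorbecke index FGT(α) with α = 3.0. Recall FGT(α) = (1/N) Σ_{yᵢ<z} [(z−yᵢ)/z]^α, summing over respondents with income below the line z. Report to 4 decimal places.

Poor units: ₹32, ₹50, ₹60, ₹78, ₹96 (q = 5 of N = 7).
Shortfall ratios: (128−32)/128 = 0.7500; (128−50)/128 = 0.6094; (128−60)/128 = 0.5312; (128−78)/128 = 0.3906; (128−96)/128 = 0.2500.
Raised to α = 3.0: 0.42188; 0.22628; 0.14993; 0.05960; 0.01562.
Sum = 0.873322; FGT(3.0) = 0.873322 / 7 = 0.1248.

0.1248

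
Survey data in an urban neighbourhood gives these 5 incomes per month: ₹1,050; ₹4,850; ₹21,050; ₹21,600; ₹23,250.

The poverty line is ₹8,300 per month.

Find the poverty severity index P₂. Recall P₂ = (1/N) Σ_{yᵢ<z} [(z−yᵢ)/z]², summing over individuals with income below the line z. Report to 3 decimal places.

0.187

Poor units: ₹1,050, ₹4,850 (q = 2 of N = 5).
Relative gaps: (8300−1050)/8300 = 0.8735; (8300−4850)/8300 = 0.4157.
Squared: 0.7630; 0.1728.
Sum = 0.935767; P₂ = 0.935767 / 5 = 0.187.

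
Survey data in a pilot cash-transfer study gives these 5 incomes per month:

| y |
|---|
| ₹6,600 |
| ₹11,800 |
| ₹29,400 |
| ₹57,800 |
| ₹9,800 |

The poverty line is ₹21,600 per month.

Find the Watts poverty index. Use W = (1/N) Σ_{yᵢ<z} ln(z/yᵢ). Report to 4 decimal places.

0.5161

Poor units: ₹6,600, ₹9,800, ₹11,800 (q = 3 of N = 5).
Log shortfalls: ln(21600/6600) = 1.1856; ln(21600/9800) = 0.7903; ln(21600/11800) = 0.6046.
W = 2.580528 / 5 = 0.5161.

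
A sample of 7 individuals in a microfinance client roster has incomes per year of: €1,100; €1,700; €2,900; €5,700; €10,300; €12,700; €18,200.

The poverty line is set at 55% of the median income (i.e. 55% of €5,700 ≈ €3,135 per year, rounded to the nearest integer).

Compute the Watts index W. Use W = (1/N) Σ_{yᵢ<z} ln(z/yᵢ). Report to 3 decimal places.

0.248

Below the line: €1,100, €1,700, €2,900 (q = 3 of N = 7).
Log gaps: ln(3135/1100) = 1.0473; ln(3135/1700) = 0.6120; ln(3135/2900) = 0.0779.
W = 1.737238 / 7 = 0.248.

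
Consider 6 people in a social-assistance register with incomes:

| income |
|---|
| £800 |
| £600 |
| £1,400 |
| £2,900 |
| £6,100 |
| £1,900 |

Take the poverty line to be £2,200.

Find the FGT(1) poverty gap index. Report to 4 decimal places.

Incomes under z: £600, £800, £1,400, £1,900 (q = 4 of N = 6).
Normalized shortfalls: (2200−600)/2200 = 0.7273; (2200−800)/2200 = 0.6364; (2200−1400)/2200 = 0.3636; (2200−1900)/2200 = 0.1364.
Sum of shortfalls = 1.863636; P₁ averages over all N: 1.863636 / 6 = 0.3106.

0.3106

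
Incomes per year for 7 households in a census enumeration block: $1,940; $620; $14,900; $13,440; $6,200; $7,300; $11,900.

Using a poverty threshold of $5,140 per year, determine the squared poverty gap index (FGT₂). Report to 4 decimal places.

Below z: $620, $1,940 (q = 2 of N = 7).
Normalized shortfalls: (5140−620)/5140 = 0.8794; (5140−1940)/5140 = 0.6226.
Squared: 0.7733; 0.3876.
Sum = 1.160896; P₂ = 1.160896 / 7 = 0.1658.

0.1658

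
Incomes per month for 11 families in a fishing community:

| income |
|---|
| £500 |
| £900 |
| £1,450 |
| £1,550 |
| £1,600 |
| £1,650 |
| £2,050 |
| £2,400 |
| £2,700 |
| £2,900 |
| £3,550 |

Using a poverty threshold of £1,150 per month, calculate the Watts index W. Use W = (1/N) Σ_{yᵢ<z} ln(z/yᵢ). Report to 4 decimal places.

0.0980

Incomes under z: £500, £900 (q = 2 of N = 11).
ln(z/y) terms: ln(1150/500) = 0.8329; ln(1150/900) = 0.2451.
W = 1.078032 / 11 = 0.0980.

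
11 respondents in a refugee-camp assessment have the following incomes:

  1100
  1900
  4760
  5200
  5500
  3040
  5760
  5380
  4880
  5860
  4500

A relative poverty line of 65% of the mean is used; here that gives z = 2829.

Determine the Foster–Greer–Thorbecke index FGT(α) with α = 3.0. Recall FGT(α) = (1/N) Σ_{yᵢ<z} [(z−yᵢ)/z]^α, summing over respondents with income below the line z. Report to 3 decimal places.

Below the line: 1100, 1900 (q = 2 of N = 11).
Relative gaps: (2829−1100)/2829 = 0.6112; (2829−1900)/2829 = 0.3284.
Raised to α = 3.0: 0.22829; 0.03541.
Sum = 0.263701; FGT(3.0) = 0.263701 / 11 = 0.024.

0.024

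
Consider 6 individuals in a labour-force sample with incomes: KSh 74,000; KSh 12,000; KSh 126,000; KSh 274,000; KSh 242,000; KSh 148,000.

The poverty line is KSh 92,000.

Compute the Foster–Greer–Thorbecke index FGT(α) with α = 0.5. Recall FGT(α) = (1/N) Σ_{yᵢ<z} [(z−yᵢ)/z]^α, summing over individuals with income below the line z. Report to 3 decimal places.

0.229

Below z: KSh 12,000, KSh 74,000 (q = 2 of N = 6).
Normalized shortfalls: (92000−12000)/92000 = 0.8696; (92000−74000)/92000 = 0.1957.
Raised to α = 0.5: 0.93250; 0.44233.
Sum = 1.374831; FGT(0.5) = 1.374831 / 6 = 0.229.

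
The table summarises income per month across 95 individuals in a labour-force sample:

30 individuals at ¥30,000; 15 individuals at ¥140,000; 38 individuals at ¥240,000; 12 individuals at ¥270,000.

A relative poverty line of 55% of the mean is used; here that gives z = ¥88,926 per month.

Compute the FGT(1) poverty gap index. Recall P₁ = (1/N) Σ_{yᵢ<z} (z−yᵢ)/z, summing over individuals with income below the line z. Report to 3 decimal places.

Below the line: 30×¥30,000 (q = 30 of N = 95).
Gap ratios (z−y)/z: (88926−30000)/88926 = 0.6626 (×30).
Sum of shortfalls = 19.879225; P₁ averages over all N: 19.879225 / 95 = 0.209.

0.209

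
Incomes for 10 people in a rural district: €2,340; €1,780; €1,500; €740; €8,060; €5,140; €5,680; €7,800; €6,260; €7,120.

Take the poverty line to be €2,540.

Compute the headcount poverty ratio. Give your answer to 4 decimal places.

4 of the 10 people have income below €2,540.
H = 4/10 = 0.4000.

0.4000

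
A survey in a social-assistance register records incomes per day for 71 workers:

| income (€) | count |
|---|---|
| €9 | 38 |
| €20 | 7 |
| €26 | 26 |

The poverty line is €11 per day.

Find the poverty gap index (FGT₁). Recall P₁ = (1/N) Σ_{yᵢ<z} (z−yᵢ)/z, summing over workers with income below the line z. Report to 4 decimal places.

0.0973

Below the line: 38×€9 (q = 38 of N = 71).
Normalized shortfalls: (11−9)/11 = 0.1818 (×38).
Σ = 6.909091. Dividing by the full population N = 71 gives P₁ = 0.0973.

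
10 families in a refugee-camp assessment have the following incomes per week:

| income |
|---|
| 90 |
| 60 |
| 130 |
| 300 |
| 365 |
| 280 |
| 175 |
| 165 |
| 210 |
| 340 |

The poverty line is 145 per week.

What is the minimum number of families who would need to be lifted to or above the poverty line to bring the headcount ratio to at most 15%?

2

3 of the 10 families are poor, so H = 3/10 = 0.300.
A headcount ratio of at most 15% allows at most ⌊0.15 × 10⌋ = 1 poor families.
So at least 3 − 1 = 2 must be lifted.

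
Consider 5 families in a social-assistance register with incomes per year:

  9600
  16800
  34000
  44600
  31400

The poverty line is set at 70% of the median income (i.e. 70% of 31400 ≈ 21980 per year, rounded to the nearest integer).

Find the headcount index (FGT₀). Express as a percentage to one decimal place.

2 of the 5 families have income below 21980.
H = 2/5 = 40.0%.

40.0%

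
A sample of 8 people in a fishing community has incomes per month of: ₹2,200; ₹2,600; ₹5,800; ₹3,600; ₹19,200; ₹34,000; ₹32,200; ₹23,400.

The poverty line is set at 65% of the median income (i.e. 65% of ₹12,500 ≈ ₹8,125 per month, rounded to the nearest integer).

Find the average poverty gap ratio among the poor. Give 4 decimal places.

0.5631

Poor units: ₹2,200, ₹2,600, ₹3,600, ₹5,800 (q = 4 of N = 8).
Relative gaps: 0.7292, 0.6800, 0.5569, 0.2862; sum = 2.252308.
I averages over the q = 4 poor units only: 2.252308 / 4 = 0.5631.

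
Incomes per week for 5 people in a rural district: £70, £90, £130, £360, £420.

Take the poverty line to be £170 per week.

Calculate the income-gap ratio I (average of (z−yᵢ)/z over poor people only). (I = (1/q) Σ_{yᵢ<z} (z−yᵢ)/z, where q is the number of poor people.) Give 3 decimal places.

Incomes under z: £70, £90, £130 (q = 3 of N = 5).
Relative gaps: 0.5882, 0.4706, 0.2353; sum = 1.294118.
The income-gap ratio divides by q (the poor only): 1.294118 / 3 = 0.431.

0.431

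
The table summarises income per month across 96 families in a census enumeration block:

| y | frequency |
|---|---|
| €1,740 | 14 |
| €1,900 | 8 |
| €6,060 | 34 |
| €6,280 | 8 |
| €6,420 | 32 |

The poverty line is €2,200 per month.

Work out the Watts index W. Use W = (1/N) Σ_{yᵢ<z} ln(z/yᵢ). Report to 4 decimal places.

Incomes under z: 14×€1,740, 8×€1,900 (q = 22 of N = 96).
Log shortfalls: ln(2200/1740) = 0.2346 (×14); ln(2200/1900) = 0.1466 (×8).
W = 4.456839 / 96 = 0.0464.

0.0464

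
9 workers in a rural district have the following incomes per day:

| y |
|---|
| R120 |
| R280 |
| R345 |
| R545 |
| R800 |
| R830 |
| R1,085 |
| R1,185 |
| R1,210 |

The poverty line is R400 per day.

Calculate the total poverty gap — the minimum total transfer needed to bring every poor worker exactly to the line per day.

R455

Incomes under z: R120, R280, R345 (q = 3 of N = 9).
Individual gaps: 400−120 = 280; 400−280 = 120; 400−345 = 55.
Aggregate gap = R455.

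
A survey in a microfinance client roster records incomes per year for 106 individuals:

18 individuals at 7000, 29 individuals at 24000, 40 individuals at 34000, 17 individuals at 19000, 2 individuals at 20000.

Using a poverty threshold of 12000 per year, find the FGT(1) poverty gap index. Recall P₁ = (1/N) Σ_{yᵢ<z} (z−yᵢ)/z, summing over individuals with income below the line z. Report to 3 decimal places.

Incomes under z: 18×7000 (q = 18 of N = 106).
Shortfall ratios: (12000−7000)/12000 = 0.4167 (×18).
Sum of shortfalls = 7.500000; P₁ averages over all N: 7.500000 / 106 = 0.071.

0.071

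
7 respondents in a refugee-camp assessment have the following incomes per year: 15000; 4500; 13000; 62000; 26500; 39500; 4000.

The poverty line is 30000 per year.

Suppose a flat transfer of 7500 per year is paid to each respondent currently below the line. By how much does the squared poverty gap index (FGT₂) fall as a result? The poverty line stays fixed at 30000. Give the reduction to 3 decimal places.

0.165

Before: below the line — 4000, 4500, 13000, 15000, 26500; squared poverty gap index (FGT₂) = 0.29405.
After the 7500 transfer: below the line — 11500, 12000, 20500, 22500; squared poverty gap index (FGT₂) = 0.12901.
Reduction = 0.29405 − 0.12901 = 0.165.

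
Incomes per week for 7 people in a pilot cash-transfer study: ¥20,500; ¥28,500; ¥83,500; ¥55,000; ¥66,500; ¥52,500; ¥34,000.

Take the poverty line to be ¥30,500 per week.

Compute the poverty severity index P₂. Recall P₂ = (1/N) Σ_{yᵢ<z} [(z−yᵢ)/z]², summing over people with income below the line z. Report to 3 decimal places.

0.016

Incomes under z: ¥20,500, ¥28,500 (q = 2 of N = 7).
Relative gaps: (30500−20500)/30500 = 0.3279; (30500−28500)/30500 = 0.0656.
Squared: 0.1075; 0.0043.
Sum = 0.111798; P₂ = 0.111798 / 7 = 0.016.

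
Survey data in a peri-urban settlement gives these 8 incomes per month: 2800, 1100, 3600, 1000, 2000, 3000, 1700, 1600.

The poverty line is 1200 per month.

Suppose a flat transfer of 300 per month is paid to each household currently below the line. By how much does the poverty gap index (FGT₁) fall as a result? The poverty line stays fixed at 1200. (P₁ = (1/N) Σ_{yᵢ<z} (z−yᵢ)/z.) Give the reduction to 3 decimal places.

Before: below the line — 1000, 1100; poverty gap index (FGT₁) = 0.03125.
After the 300 transfer: below the line — none; poverty gap index (FGT₁) = 0.00000.
Reduction = 0.03125 − 0.00000 = 0.031.

0.031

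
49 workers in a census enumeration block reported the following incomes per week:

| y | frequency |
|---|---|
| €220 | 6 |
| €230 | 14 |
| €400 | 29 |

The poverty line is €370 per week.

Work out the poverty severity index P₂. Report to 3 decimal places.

0.061

Below z: 6×€220, 14×€230 (q = 20 of N = 49).
Normalized shortfalls: (370−220)/370 = 0.4054 (×6); (370−230)/370 = 0.3784 (×14).
Squared: 0.1644 (×6); 0.1432 (×14).
Sum = 2.990504; P₂ = 2.990504 / 49 = 0.061.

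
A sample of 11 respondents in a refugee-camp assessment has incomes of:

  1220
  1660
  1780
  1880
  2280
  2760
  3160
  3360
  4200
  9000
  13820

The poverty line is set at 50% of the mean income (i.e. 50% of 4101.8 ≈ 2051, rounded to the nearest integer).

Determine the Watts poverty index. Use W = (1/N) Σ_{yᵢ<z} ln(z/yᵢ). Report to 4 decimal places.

Incomes under z: 1220, 1660, 1780, 1880 (q = 4 of N = 11).
ln(z/y) terms: ln(2051/1220) = 0.5195; ln(2051/1660) = 0.2115; ln(2051/1780) = 0.1417; ln(2051/1880) = 0.0871.
W = 0.959756 / 11 = 0.0873.

0.0873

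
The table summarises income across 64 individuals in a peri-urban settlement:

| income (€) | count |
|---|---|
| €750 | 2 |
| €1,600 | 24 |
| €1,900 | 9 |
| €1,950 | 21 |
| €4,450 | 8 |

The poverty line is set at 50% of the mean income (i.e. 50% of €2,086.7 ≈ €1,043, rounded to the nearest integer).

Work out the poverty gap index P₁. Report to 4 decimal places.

0.0088

Incomes under z: 2×€750 (q = 2 of N = 64).
Shortfall ratios: (1043−750)/1043 = 0.2809 (×2).
Σ = 0.561841. Dividing by the full population N = 64 gives P₁ = 0.0088.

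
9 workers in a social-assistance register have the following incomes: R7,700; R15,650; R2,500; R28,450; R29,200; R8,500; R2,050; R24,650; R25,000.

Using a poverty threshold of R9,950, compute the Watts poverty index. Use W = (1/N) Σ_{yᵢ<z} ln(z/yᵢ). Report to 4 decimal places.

0.3750

Poor units: R2,050, R2,500, R7,700, R8,500 (q = 4 of N = 9).
Log gaps: ln(9950/2050) = 1.5797; ln(9950/2500) = 1.3813; ln(9950/7700) = 0.2564; ln(9950/8500) = 0.1575.
W = 3.374873 / 9 = 0.3750.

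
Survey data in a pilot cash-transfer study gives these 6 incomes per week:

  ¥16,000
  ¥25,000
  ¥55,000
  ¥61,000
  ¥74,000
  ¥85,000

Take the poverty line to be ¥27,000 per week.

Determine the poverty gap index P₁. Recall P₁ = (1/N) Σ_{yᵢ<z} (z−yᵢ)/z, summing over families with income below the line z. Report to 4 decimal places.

Incomes under z: ¥16,000, ¥25,000 (q = 2 of N = 6).
Relative gaps: (27000−16000)/27000 = 0.4074; (27000−25000)/27000 = 0.0741.
Σ = 0.481481. Dividing by the full population N = 6 gives P₁ = 0.0802.

0.0802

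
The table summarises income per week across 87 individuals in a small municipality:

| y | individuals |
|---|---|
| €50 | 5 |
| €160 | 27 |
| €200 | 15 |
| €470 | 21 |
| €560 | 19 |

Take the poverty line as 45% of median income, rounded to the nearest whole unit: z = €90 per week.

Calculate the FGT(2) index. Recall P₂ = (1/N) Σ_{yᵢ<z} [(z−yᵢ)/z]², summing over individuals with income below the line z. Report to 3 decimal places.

0.011

Below the line: 5×€50 (q = 5 of N = 87).
Normalized shortfalls: (90−50)/90 = 0.4444 (×5).
Squared: 0.1975 (×5).
Sum = 0.987654; P₂ = 0.987654 / 87 = 0.011.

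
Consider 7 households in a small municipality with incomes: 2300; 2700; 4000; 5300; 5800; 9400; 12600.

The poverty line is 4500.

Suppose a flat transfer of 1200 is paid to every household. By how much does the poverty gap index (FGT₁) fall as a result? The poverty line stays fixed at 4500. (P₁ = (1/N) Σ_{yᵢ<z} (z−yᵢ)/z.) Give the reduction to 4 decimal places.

Before: below the line — 2300, 2700, 4000; poverty gap index (FGT₁) = 0.142857.
After the 1200 transfer: below the line — 3500, 3900; poverty gap index (FGT₁) = 0.050794.
Reduction = 0.142857 − 0.050794 = 0.0921.

0.0921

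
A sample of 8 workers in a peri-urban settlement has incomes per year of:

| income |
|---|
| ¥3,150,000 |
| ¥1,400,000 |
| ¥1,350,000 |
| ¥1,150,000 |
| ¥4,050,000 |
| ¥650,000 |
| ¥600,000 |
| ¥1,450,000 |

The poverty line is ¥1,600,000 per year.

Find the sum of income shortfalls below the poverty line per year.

Incomes under z: ¥600,000, ¥650,000, ¥1,150,000, ¥1,350,000, ¥1,400,000, ¥1,450,000 (q = 6 of N = 8).
Individual gaps: 1600000−600000 = 1000000; 1600000−650000 = 950000; 1600000−1150000 = 450000; 1600000−1350000 = 250000; 1600000−1400000 = 200000; 1600000−1450000 = 150000.
Aggregate gap = ¥3,000,000.

¥3,000,000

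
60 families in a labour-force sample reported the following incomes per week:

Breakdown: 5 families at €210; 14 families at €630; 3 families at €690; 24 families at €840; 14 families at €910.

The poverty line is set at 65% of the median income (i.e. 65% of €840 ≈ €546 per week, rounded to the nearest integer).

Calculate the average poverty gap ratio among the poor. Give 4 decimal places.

Poor units: 5×€210 (q = 5 of N = 60).
Shortfall ratios (z−y)/z: 0.6154 (×5); sum = 3.076923.
I averages over the q = 5 poor units only: 3.076923 / 5 = 0.6154.

0.6154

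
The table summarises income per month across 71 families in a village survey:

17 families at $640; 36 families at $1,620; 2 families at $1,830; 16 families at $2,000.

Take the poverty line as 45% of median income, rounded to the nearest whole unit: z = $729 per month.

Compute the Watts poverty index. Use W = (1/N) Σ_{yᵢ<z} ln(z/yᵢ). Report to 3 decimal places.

Incomes under z: 17×$640 (q = 17 of N = 71).
Log shortfalls: ln(729/640) = 0.1302 (×17).
W = 2.213494 / 71 = 0.031.

0.031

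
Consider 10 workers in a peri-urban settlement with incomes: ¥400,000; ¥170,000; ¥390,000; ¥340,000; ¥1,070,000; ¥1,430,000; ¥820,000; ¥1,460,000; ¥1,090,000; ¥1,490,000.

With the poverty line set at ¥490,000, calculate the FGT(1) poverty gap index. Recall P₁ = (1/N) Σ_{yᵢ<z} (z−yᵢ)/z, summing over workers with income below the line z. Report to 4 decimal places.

0.1347

Below z: ¥170,000, ¥340,000, ¥390,000, ¥400,000 (q = 4 of N = 10).
Shortfall ratios: (490000−170000)/490000 = 0.6531; (490000−340000)/490000 = 0.3061; (490000−390000)/490000 = 0.2041; (490000−400000)/490000 = 0.1837.
Σ = 1.346939. Dividing by the full population N = 10 gives P₁ = 0.1347.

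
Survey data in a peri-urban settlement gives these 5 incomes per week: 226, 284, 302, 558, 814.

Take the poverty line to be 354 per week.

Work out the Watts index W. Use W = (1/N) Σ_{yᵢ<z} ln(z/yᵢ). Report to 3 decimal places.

0.166

Poor units: 226, 284, 302 (q = 3 of N = 5).
ln(z/y) terms: ln(354/226) = 0.4488; ln(354/284) = 0.2203; ln(354/302) = 0.1589.
W = 0.827954 / 5 = 0.166.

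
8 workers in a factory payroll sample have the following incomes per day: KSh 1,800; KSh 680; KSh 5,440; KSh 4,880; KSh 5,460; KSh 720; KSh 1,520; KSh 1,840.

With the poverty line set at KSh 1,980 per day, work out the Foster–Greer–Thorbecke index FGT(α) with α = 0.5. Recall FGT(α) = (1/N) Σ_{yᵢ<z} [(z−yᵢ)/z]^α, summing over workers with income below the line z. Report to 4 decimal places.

Incomes under z: KSh 680, KSh 720, KSh 1,520, KSh 1,800, KSh 1,840 (q = 5 of N = 8).
Normalized shortfalls: (1980−680)/1980 = 0.6566; (1980−720)/1980 = 0.6364; (1980−1520)/1980 = 0.2323; (1980−1800)/1980 = 0.0909; (1980−1840)/1980 = 0.0707.
Raised to α = 0.5: 0.81029; 0.79772; 0.48200; 0.30151; 0.26591.
Sum = 2.657430; FGT(0.5) = 2.657430 / 8 = 0.3322.

0.3322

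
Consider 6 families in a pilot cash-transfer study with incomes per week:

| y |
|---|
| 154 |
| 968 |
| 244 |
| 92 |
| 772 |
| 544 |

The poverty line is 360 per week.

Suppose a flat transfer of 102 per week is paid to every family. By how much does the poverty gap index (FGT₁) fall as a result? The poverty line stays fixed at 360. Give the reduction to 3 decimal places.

0.142

Before: below the line — 92, 154, 244; poverty gap index (FGT₁) = 0.27315.
After the 102 transfer: below the line — 194, 256, 346; poverty gap index (FGT₁) = 0.13148.
Reduction = 0.27315 − 0.13148 = 0.142.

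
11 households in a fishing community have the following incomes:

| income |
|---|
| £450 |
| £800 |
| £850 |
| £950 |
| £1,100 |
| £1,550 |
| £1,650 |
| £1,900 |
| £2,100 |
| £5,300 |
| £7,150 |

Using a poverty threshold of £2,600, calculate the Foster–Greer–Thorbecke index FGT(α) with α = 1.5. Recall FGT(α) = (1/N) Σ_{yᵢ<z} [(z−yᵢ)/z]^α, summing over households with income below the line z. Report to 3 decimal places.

0.320

Below the line: £450, £800, £850, £950, £1,100, £1,550, £1,650, £1,900, £2,100 (q = 9 of N = 11).
Relative gaps: (2600−450)/2600 = 0.8269; (2600−800)/2600 = 0.6923; (2600−850)/2600 = 0.6731; (2600−950)/2600 = 0.6346; (2600−1100)/2600 = 0.5769; (2600−1550)/2600 = 0.4038; (2600−1650)/2600 = 0.3654; (2600−1900)/2600 = 0.2692; (2600−2100)/2600 = 0.1923.
Raised to α = 1.5: 0.75197; 0.57603; 0.55220; 0.50555; 0.43820; 0.25664; 0.22086; 0.13970; 0.08433.
Sum = 3.525491; FGT(1.5) = 3.525491 / 11 = 0.320.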